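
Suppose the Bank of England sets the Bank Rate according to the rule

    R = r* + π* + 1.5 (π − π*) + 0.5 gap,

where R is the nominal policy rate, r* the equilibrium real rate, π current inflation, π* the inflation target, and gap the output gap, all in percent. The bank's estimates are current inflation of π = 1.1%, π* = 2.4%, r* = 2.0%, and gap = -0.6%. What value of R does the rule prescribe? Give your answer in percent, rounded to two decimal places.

2.15%

R = 2.0 + 2.4 + 1.5 × (1.1 − 2.4) + 0.5 × (-0.6)
   = 2.0 + 2.4 − 1.95 − 0.3 = 2.15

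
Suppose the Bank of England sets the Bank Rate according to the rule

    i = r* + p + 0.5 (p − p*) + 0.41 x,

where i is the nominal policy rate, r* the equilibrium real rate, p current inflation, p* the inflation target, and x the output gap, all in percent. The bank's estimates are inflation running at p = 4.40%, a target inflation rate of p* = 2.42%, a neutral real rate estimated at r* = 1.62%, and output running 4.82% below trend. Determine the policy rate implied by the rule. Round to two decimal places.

5.03%

Output 4.82% below potential → x = -4.82.
i = 1.62 + 4.40 + 0.5 × (4.40 − 2.42) + 0.41 × (-4.82)
   = 1.62 + 4.4 + 0.99 − 1.9762 = 5.03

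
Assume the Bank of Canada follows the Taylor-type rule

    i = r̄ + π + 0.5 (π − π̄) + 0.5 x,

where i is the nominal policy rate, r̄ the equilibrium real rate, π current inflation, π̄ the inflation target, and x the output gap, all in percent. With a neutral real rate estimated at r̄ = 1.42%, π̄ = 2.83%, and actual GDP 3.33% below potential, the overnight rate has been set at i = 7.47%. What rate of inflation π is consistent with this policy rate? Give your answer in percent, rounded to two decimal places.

Output 3.33% below potential → x = -3.33.
Collecting π: i = r̄ + (1 + 0.5) π − 0.5 π̄ + 0.5 x
1.5 π = 7.47 − 1.42 + 0.5 × 2.83 − 0.5 × (-3.33) = 9.13
π = 9.13 / 1.5 = 6.09

6.09%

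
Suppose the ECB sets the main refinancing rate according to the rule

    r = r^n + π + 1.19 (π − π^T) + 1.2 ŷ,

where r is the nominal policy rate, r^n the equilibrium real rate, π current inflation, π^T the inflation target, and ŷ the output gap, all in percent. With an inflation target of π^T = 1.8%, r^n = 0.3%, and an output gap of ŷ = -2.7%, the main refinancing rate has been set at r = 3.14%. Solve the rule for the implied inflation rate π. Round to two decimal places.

3.75%

Collecting π: r = r^n + (1 + 1.19) π − 1.19 π^T + 1.2 ŷ
2.19 π = 3.14 − 0.3 + 1.19 × 1.8 − 1.2 × (-2.7) = 8.222
π = 8.222 / 2.19 = 3.75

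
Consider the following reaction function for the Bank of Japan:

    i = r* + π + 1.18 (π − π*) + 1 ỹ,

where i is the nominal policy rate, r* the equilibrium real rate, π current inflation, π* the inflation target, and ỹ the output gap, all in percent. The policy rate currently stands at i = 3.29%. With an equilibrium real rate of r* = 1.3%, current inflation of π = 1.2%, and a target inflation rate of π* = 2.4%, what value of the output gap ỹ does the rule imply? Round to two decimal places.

2.21%

1 ỹ = 3.29 − 1.3 − 1.2 − 1.18 × (1.2 − 2.4) = 2.206
ỹ = 2.206 / 1 = 2.21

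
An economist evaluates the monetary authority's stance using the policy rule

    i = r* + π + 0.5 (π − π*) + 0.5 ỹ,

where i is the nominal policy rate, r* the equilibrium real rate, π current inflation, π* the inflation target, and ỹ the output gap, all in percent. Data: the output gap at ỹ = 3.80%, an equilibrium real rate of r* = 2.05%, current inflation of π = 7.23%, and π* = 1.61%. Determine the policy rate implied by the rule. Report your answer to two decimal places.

13.99%

i = 2.05 + 7.23 + 0.5 × (7.23 − 1.61) + 0.5 × 3.80
   = 2.05 + 7.23 + 2.81 + 1.9 = 13.99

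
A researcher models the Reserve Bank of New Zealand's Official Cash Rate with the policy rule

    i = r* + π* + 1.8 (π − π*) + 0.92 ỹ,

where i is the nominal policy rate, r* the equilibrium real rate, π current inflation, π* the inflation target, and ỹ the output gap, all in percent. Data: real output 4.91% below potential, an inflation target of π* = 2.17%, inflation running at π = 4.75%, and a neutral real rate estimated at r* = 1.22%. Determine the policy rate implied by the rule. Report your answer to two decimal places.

3.52%

Output 4.91% below potential → ỹ = -4.91.
i = 1.22 + 2.17 + 1.8 × (4.75 − 2.17) + 0.92 × (-4.91)
   = 1.22 + 2.17 + 4.644 − 4.5172 = 3.52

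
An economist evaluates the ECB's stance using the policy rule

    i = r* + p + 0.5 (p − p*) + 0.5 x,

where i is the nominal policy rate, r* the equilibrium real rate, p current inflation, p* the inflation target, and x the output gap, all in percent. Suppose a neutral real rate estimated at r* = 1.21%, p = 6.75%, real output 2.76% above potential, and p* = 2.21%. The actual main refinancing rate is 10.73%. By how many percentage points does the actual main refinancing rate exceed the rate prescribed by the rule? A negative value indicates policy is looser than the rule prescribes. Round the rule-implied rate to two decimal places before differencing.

-0.88 pp

Output 2.76% above potential → x = 2.76.
i = 1.21 + 6.75 + 0.5 × (6.75 − 2.21) + 0.5 × 2.76
   = 1.21 + 6.75 + 2.27 + 1.38 = 11.61
Deviation = 10.73 − 11.61 = -0.88 pp.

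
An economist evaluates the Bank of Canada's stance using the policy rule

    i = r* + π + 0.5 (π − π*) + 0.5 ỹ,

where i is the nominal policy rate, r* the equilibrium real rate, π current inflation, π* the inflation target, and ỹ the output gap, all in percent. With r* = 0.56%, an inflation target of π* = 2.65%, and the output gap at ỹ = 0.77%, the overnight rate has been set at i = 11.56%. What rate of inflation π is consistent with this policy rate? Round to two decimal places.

Collecting π: i = r* + (1 + 0.5) π − 0.5 π* + 0.5 ỹ
1.5 π = 11.56 − 0.56 + 0.5 × 2.65 − 0.5 × 0.77 = 11.94
π = 11.94 / 1.5 = 7.96

7.96%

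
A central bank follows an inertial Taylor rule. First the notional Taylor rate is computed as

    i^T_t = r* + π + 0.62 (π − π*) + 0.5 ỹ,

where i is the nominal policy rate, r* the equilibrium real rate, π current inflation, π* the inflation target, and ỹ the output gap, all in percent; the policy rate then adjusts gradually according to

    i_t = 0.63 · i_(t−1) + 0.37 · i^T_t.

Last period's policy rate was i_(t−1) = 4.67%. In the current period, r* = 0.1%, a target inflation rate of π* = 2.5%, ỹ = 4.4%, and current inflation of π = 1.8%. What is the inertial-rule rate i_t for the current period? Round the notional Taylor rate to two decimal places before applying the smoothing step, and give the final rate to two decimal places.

i^T_t = 0.1 + 1.8 + 0.62 × (1.8 − 2.5) + 0.5 × 4.4
   = 0.1 + 1.8 − 0.434 + 2.2 = 3.67
i_t = 0.63 × 4.67 + 0.37 × 3.67 = 2.9421 + 1.3579 = 4.30

4.30%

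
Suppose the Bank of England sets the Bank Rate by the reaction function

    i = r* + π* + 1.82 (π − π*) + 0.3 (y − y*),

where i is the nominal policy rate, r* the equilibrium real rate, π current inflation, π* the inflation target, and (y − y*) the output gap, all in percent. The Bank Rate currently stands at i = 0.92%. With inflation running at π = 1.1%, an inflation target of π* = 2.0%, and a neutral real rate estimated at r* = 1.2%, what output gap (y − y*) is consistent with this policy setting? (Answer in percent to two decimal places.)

-2.14%

0.3 (y − y*) = 0.92 − 1.2 − 2.0 − 1.82 × (1.1 − 2.0) = -0.642
(y − y*) = -0.642 / 0.3 = -2.14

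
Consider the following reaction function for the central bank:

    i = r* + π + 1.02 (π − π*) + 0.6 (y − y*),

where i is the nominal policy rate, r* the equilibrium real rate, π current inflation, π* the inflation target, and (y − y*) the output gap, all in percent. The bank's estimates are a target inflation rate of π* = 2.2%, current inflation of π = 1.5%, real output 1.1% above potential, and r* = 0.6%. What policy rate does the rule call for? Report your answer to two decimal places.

Output 1.1% above potential → (y − y*) = 1.1.
i = 0.6 + 1.5 + 1.02 × (1.5 − 2.2) + 0.6 × 1.1
   = 0.6 + 1.5 − 0.714 + 0.66 = 2.05

2.05%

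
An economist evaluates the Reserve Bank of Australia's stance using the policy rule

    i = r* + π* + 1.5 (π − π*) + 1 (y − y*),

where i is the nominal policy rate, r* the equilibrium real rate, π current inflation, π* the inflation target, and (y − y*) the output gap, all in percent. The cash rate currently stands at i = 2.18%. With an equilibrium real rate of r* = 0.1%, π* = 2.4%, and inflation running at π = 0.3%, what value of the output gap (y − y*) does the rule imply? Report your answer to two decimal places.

1 (y − y*) = 2.18 − 0.1 − 2.4 − 1.5 × (0.3 − 2.4) = 2.83
(y − y*) = 2.83 / 1 = 2.83

2.83%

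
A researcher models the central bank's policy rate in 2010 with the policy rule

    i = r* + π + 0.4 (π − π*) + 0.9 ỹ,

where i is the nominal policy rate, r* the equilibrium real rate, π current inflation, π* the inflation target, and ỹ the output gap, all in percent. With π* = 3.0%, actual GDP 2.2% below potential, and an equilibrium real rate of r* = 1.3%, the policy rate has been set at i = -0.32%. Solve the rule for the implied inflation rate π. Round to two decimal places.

Output 2.2% below potential → ỹ = -2.2.
Collecting π: i = r* + (1 + 0.4) π − 0.4 π* + 0.9 ỹ
1.4 π = -0.32 − 1.3 + 0.4 × 3.0 − 0.9 × (-2.2) = 1.56
π = 1.56 / 1.4 = 1.11

1.11%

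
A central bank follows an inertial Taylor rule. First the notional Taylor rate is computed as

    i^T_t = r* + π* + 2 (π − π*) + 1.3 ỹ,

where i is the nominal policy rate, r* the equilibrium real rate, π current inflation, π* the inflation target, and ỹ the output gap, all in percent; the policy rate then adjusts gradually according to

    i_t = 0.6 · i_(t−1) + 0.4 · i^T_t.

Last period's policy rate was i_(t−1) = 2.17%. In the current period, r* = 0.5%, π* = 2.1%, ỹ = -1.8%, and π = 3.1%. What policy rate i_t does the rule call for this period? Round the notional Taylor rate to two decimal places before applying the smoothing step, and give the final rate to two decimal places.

2.21%

i^T_t = 0.5 + 2.1 + 2 × (3.1 − 2.1) + 1.3 × (-1.8)
   = 0.5 + 2.1 + 2 − 2.34 = 2.26
i_t = 0.6 × 2.17 + 0.4 × 2.26 = 1.302 + 0.904 = 2.21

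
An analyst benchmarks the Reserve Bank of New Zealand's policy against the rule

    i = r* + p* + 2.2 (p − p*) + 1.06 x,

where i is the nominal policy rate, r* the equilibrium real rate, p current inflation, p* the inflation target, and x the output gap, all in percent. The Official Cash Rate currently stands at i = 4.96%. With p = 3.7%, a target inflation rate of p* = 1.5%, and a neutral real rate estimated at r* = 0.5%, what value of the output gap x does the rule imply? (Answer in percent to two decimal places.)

-1.77%

1.06 x = 4.96 − 0.5 − 1.5 − 2.2 × (3.7 − 1.5) = -1.88
x = -1.88 / 1.06 = -1.77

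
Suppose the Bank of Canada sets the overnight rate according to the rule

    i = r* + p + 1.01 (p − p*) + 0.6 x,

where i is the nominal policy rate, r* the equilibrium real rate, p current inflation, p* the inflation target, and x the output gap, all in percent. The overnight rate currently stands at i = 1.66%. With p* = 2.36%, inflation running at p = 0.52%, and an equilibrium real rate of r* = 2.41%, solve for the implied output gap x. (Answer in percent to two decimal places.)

0.6 x = 1.66 − 2.41 − 0.52 − 1.01 × (0.52 − 2.36) = 0.5884
x = 0.5884 / 0.6 = 0.98

0.98%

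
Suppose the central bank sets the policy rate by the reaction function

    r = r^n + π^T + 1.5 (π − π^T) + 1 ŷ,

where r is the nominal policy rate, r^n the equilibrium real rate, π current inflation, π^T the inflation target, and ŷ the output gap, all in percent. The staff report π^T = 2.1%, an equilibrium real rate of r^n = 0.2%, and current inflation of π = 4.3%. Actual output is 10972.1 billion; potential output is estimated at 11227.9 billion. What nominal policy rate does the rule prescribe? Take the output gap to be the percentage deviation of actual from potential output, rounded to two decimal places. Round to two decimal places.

3.32%

Output gap = 100 × (10972.1 − 11227.9) / 11227.9 = -2.28%.
r = 0.20 + 2.10 + 1.5 × (4.30 − 2.10) + 1 × (-2.28)
   = 0.20 + 2.1 + 3.3 − 2.28 = 3.32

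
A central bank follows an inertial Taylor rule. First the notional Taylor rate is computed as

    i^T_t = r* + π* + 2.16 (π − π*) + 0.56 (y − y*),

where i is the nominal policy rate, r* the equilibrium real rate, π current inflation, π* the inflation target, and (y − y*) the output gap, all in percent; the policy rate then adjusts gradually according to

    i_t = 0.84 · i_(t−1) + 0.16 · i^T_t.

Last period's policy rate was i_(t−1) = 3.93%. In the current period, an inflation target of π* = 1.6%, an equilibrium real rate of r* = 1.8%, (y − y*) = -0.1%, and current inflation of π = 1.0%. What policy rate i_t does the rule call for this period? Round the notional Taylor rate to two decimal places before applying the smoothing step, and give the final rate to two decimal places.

i^T_t = 1.8 + 1.6 + 2.16 × (1.0 − 1.6) + 0.56 × (-0.1)
   = 1.8 + 1.6 − 1.296 − 0.056 = 2.05
i_t = 0.84 × 3.93 + 0.16 × 2.05 = 3.3012 + 0.328 = 3.63

3.63%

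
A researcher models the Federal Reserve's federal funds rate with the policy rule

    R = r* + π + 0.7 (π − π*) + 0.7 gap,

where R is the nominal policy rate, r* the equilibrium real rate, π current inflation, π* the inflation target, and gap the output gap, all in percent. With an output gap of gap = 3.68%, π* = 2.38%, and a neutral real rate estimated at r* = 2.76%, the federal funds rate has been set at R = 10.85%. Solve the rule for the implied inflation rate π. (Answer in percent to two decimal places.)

4.22%

Collecting π: R = r* + (1 + 0.7) π − 0.7 π* + 0.7 gap
1.7 π = 10.85 − 2.76 + 0.7 × 2.38 − 0.7 × 3.68 = 7.18
π = 7.18 / 1.7 = 4.22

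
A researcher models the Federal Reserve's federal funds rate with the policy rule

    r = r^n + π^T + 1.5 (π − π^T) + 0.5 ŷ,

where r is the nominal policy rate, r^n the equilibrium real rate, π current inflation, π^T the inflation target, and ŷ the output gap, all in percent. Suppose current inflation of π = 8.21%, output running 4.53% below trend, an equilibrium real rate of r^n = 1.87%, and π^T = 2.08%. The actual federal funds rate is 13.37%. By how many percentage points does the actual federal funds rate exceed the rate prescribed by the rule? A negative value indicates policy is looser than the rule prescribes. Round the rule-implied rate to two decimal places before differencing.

2.49 pp

Output 4.53% below potential → ŷ = -4.53.
r = 1.87 + 2.08 + 1.5 × (8.21 − 2.08) + 0.5 × (-4.53)
   = 1.87 + 2.08 + 9.195 − 2.265 = 10.88
Deviation = 13.37 − 10.88 = 2.49 pp.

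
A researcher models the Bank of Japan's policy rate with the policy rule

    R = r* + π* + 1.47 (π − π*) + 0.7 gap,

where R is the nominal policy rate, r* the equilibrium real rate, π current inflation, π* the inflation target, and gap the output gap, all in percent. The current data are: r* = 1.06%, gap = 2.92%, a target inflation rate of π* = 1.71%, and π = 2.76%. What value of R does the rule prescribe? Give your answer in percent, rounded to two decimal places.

R = 1.06 + 1.71 + 1.47 × (2.76 − 1.71) + 0.7 × 2.92
   = 1.06 + 1.71 + 1.5435 + 2.044 = 6.36

6.36%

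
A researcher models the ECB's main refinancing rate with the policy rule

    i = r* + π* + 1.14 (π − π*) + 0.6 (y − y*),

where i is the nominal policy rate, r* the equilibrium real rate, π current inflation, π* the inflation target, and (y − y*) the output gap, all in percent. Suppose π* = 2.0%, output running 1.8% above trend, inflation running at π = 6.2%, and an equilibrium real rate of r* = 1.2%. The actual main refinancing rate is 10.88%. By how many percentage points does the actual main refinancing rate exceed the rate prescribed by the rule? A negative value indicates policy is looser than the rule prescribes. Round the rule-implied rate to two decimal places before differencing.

Output 1.8% above potential → (y − y*) = 1.8.
i = 1.2 + 2.0 + 1.14 × (6.2 − 2.0) + 0.6 × 1.8
   = 1.2 + 2 + 4.788 + 1.08 = 9.07
Deviation = 10.88 − 9.07 = 1.81 pp.

1.81 pp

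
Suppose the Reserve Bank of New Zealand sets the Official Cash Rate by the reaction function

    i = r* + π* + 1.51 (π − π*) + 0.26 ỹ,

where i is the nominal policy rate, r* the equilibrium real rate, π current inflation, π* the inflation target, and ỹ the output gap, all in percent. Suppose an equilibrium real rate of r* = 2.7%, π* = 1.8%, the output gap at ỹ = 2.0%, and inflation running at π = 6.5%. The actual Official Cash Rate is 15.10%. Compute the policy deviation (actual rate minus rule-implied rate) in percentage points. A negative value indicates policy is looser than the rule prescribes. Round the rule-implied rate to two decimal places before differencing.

i = 2.7 + 1.8 + 1.51 × (6.5 − 1.8) + 0.26 × 2.0
   = 2.7 + 1.8 + 7.097 + 0.52 = 12.12
Deviation = 15.10 − 12.12 = 2.98 pp.

2.98 pp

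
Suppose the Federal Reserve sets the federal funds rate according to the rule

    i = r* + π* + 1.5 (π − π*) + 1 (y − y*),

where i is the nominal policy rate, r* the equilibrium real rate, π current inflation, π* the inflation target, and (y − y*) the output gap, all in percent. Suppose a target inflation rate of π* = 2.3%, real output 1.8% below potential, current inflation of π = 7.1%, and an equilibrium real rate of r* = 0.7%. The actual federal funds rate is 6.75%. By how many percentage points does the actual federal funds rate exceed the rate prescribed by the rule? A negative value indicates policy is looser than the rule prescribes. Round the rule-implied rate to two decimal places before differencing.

-1.65 pp

Output 1.8% below potential → (y − y*) = -1.8.
i = 0.7 + 2.3 + 1.5 × (7.1 − 2.3) + 1 × (-1.8)
   = 0.7 + 2.3 + 7.2 − 1.8 = 8.40
Deviation = 6.75 − 8.40 = -1.65 pp.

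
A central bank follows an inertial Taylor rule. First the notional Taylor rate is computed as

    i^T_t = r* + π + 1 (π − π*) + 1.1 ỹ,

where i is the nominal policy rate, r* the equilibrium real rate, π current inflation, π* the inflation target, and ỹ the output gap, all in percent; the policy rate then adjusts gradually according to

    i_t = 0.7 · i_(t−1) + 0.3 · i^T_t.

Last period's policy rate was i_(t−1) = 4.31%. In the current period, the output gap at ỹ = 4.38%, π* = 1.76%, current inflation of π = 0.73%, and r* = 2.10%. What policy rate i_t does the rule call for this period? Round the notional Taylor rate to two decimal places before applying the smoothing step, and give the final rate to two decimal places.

5.00%

i^T_t = 2.10 + 0.73 + 1 × (0.73 − 1.76) + 1.1 × 4.38
   = 2.10 + 0.73 − 1.03 + 4.818 = 6.62
i_t = 0.7 × 4.31 + 0.3 × 6.62 = 3.017 + 1.986 = 5.00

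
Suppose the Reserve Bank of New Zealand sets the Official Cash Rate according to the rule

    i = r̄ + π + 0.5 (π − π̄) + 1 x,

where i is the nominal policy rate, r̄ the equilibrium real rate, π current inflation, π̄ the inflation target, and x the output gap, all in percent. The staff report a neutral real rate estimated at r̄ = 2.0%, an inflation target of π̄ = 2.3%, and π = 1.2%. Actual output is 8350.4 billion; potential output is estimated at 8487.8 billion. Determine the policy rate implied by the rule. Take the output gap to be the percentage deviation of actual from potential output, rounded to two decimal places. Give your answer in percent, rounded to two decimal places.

Output gap = 100 × (8350.4 − 8487.8) / 8487.8 = -1.62%.
i = 2.00 + 1.20 + 0.5 × (1.20 − 2.30) + 1 × (-1.62)
   = 2.00 + 1.2 − 0.55 − 1.62 = 1.03

1.03%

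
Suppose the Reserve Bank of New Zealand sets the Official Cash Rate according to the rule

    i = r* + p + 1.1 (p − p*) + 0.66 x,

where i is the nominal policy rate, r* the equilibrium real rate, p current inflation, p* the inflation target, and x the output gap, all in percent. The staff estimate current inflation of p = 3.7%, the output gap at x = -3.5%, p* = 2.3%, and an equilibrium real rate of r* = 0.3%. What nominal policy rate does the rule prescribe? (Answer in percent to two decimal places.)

i = 0.3 + 3.7 + 1.1 × (3.7 − 2.3) + 0.66 × (-3.5)
   = 0.3 + 3.7 + 1.54 − 2.31 = 3.23

3.23%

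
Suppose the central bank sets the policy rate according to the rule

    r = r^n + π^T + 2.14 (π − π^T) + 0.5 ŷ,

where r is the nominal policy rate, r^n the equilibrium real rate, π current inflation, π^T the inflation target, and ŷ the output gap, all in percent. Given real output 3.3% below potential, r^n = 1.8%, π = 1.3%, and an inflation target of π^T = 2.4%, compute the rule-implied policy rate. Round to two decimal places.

0.20%

Output 3.3% below potential → ŷ = -3.3.
r = 1.8 + 2.4 + 2.14 × (1.3 − 2.4) + 0.5 × (-3.3)
   = 1.8 + 2.4 − 2.354 − 1.65 = 0.20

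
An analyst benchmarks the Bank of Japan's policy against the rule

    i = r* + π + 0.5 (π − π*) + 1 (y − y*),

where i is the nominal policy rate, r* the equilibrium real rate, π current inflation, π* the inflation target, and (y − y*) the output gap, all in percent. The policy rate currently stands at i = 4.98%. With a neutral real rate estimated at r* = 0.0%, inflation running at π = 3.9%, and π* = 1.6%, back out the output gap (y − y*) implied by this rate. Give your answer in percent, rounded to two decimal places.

-0.07%

1 (y − y*) = 4.98 − 0.0 − 3.9 − 0.5 × (3.9 − 1.6) = -0.07
(y − y*) = -0.07 / 1 = -0.07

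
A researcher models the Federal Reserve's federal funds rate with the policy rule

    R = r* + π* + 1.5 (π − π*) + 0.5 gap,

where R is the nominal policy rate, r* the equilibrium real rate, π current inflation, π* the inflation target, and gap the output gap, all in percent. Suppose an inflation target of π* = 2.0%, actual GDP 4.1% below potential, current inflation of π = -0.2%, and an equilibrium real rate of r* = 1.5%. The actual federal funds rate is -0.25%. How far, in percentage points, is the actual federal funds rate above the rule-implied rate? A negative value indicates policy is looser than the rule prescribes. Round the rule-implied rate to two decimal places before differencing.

Output 4.1% below potential → gap = -4.1.
R = 1.5 + 2.0 + 1.5 × (-0.2 − 2.0) + 0.5 × (-4.1)
   = 1.5 + 2 − 3.3 − 2.05 = -1.85
Deviation = -0.25 − (-1.85) = 1.60 pp.

1.60 pp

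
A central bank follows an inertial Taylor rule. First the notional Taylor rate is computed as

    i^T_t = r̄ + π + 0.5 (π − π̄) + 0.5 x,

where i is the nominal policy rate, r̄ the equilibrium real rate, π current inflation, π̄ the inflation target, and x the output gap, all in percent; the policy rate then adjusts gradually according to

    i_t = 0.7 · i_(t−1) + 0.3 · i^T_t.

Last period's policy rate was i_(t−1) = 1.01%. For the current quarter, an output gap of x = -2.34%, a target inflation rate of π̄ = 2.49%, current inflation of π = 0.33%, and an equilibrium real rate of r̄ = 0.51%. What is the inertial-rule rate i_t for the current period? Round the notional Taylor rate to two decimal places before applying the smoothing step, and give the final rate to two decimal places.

0.28%

i^T_t = 0.51 + 0.33 + 0.5 × (0.33 − 2.49) + 0.5 × (-2.34)
   = 0.51 + 0.33 − 1.08 − 1.17 = -1.41
i_t = 0.7 × 1.01 + 0.3 × (-1.41) = 0.707 − 0.423 = 0.28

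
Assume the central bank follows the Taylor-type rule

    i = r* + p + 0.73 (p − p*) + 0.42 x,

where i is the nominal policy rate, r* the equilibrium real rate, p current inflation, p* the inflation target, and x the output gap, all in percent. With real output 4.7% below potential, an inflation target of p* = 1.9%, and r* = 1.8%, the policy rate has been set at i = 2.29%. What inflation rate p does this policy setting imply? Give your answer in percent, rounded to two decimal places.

Output 4.7% below potential → x = -4.7.
Collecting p: i = r* + (1 + 0.73) p − 0.73 p* + 0.42 x
1.73 p = 2.29 − 1.8 + 0.73 × 1.9 − 0.42 × (-4.7) = 3.851
p = 3.851 / 1.73 = 2.23

2.23%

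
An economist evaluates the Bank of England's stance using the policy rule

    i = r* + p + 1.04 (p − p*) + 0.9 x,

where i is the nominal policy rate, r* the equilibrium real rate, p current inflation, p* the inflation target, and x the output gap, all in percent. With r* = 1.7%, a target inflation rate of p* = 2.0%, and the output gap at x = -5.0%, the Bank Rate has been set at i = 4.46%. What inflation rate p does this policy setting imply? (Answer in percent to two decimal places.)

Collecting p: i = r* + (1 + 1.04) p − 1.04 p* + 0.9 x
2.04 p = 4.46 − 1.7 + 1.04 × 2.0 − 0.9 × (-5.0) = 9.34
p = 9.34 / 2.04 = 4.58

4.58%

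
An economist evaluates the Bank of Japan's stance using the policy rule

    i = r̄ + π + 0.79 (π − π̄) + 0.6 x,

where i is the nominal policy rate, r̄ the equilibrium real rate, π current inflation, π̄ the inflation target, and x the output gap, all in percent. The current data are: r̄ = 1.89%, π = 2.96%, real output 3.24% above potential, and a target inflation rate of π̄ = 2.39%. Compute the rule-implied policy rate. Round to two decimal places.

Output 3.24% above potential → x = 3.24.
i = 1.89 + 2.96 + 0.79 × (2.96 − 2.39) + 0.6 × 3.24
   = 1.89 + 2.96 + 0.4503 + 1.944 = 7.24

7.24%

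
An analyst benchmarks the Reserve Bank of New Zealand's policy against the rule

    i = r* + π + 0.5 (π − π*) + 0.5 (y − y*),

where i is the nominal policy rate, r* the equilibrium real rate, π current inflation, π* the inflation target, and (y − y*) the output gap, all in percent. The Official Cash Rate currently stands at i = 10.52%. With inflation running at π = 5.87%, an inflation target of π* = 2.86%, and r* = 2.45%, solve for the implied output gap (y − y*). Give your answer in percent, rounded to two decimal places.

0.5 (y − y*) = 10.52 − 2.45 − 5.87 − 0.5 × (5.87 − 2.86) = 0.695
(y − y*) = 0.695 / 0.5 = 1.39

1.39%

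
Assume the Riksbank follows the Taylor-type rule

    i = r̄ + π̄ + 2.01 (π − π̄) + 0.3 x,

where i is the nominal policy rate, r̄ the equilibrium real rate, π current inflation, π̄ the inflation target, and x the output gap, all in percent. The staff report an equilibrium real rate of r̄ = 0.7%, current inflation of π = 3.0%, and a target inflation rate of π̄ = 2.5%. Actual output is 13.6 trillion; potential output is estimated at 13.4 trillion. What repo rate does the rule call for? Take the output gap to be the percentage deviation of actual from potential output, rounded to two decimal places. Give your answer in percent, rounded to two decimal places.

Output gap = 100 × (13.6 − 13.4) / 13.4 = 1.49%.
i = 0.70 + 2.50 + 2.01 × (3.00 − 2.50) + 0.3 × 1.49
   = 0.70 + 2.5 + 1.005 + 0.447 = 4.65

4.65%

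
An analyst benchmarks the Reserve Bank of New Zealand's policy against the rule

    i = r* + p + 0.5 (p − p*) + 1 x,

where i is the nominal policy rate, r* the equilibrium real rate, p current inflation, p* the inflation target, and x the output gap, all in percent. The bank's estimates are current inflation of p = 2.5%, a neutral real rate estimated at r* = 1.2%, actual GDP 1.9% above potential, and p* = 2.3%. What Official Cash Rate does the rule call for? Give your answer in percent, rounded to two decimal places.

5.70%

Output 1.9% above potential → x = 1.9.
i = 1.2 + 2.5 + 0.5 × (2.5 − 2.3) + 1 × 1.9
   = 1.2 + 2.5 + 0.1 + 1.9 = 5.70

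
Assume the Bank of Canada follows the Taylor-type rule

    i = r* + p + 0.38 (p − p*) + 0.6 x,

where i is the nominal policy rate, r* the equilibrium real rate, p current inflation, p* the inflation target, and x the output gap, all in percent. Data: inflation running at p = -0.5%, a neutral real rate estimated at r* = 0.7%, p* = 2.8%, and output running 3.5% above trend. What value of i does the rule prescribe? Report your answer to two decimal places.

1.05%

Output 3.5% above potential → x = 3.5.
i = 0.7 + (-0.5) + 0.38 × (-0.5 − 2.8) + 0.6 × 3.5
   = 0.7 − 0.5 − 1.254 + 2.1 = 1.05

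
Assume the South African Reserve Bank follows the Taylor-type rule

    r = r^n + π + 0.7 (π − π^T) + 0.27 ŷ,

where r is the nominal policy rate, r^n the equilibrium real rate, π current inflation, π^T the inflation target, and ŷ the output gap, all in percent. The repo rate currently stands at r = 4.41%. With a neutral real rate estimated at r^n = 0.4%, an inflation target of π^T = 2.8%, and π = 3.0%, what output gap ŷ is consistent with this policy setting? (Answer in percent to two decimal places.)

0.27 ŷ = 4.41 − 0.4 − 3.0 − 0.7 × (3.0 − 2.8) = 0.87
ŷ = 0.87 / 0.27 = 3.22

3.22%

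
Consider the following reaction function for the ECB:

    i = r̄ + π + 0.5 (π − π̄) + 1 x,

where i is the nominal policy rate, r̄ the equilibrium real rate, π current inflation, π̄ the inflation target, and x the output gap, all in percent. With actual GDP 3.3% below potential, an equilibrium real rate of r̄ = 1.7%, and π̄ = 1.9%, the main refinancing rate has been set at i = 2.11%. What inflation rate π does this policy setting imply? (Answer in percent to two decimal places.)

Output 3.3% below potential → x = -3.3.
Collecting π: i = r̄ + (1 + 0.5) π − 0.5 π̄ + 1 x
1.5 π = 2.11 − 1.7 + 0.5 × 1.9 − 1 × (-3.3) = 4.66
π = 4.66 / 1.5 = 3.11

3.11%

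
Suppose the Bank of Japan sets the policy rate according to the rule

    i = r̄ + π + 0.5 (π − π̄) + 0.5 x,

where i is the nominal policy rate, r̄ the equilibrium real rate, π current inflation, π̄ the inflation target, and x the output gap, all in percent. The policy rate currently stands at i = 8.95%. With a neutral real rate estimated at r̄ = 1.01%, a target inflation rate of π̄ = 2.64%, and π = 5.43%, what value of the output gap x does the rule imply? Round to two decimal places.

2.23%

0.5 x = 8.95 − 1.01 − 5.43 − 0.5 × (5.43 − 2.64) = 1.115
x = 1.115 / 0.5 = 2.23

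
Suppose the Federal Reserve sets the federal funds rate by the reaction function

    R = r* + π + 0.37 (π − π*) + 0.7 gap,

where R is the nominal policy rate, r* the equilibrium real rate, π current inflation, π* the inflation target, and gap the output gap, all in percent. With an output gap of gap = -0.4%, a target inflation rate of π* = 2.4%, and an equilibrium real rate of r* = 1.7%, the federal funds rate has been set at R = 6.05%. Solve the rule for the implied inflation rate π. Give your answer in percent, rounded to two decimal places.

Collecting π: R = r* + (1 + 0.37) π − 0.37 π* + 0.7 gap
1.37 π = 6.05 − 1.7 + 0.37 × 2.4 − 0.7 × (-0.4) = 5.518
π = 5.518 / 1.37 = 4.03

4.03%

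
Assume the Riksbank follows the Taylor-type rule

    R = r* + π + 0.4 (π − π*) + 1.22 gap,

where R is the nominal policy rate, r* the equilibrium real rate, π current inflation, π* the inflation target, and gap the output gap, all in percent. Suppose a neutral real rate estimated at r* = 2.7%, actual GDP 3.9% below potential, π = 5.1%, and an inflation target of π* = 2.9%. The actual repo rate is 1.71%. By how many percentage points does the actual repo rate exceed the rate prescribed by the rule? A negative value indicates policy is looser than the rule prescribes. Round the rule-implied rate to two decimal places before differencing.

-2.21 pp

Output 3.9% below potential → gap = -3.9.
R = 2.7 + 5.1 + 0.4 × (5.1 − 2.9) + 1.22 × (-3.9)
   = 2.7 + 5.1 + 0.88 − 4.758 = 3.92
Deviation = 1.71 − 3.92 = -2.21 pp.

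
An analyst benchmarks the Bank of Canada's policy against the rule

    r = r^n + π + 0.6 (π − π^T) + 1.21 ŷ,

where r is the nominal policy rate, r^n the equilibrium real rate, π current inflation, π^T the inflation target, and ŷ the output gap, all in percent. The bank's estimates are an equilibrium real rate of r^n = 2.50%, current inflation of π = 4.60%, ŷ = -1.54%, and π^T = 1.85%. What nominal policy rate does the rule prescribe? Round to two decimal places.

r = 2.50 + 4.60 + 0.6 × (4.60 − 1.85) + 1.21 × (-1.54)
   = 2.50 + 4.6 + 1.65 − 1.8634 = 6.89

6.89%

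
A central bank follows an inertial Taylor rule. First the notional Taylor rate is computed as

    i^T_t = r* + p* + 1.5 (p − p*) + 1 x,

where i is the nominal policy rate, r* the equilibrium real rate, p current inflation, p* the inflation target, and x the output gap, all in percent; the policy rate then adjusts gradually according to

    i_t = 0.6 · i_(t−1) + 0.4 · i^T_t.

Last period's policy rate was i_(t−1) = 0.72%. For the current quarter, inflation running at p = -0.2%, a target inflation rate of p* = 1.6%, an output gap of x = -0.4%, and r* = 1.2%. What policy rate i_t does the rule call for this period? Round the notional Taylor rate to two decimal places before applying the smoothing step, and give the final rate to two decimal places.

i^T_t = 1.2 + 1.6 + 1.5 × (-0.2 − 1.6) + 1 × (-0.4)
   = 1.2 + 1.6 − 2.7 − 0.4 = -0.30
i_t = 0.6 × 0.72 + 0.4 × (-0.30) = 0.432 − 0.12 = 0.31

0.31%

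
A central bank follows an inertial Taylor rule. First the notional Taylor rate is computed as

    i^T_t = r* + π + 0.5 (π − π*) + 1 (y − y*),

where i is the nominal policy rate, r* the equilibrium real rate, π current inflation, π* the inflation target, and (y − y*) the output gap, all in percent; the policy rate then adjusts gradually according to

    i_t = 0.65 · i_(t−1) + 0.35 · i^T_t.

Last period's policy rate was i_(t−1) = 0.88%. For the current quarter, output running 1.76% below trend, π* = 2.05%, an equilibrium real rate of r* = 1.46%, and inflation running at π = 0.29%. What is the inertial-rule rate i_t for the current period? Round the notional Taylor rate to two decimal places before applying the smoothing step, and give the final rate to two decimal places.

0.26%

Output 1.76% below potential → (y − y*) = -1.76.
i^T_t = 1.46 + 0.29 + 0.5 × (0.29 − 2.05) + 1 × (-1.76)
   = 1.46 + 0.29 − 0.88 − 1.76 = -0.89
i_t = 0.65 × 0.88 + 0.35 × (-0.89) = 0.572 − 0.3115 = 0.26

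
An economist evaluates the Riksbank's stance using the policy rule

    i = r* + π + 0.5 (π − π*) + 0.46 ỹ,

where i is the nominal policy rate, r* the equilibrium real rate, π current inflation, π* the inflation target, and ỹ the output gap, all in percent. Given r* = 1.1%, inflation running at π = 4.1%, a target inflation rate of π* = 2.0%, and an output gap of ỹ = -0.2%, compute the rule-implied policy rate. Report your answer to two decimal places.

i = 1.1 + 4.1 + 0.5 × (4.1 − 2.0) + 0.46 × (-0.2)
   = 1.1 + 4.1 + 1.05 − 0.092 = 6.16

6.16%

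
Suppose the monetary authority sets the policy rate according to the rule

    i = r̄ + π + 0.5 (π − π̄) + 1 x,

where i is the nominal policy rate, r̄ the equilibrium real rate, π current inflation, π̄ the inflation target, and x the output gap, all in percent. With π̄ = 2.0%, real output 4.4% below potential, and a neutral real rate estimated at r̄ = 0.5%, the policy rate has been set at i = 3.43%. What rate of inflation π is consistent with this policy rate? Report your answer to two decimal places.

5.55%

Output 4.4% below potential → x = -4.4.
Collecting π: i = r̄ + (1 + 0.5) π − 0.5 π̄ + 1 x
1.5 π = 3.43 − 0.5 + 0.5 × 2.0 − 1 × (-4.4) = 8.33
π = 8.33 / 1.5 = 5.55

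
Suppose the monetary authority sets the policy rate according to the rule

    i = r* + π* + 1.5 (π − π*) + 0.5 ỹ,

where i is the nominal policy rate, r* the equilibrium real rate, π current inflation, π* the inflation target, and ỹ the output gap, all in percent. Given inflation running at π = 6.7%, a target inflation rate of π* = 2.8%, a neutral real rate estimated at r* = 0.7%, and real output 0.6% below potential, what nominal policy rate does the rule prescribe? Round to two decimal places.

9.05%

Output 0.6% below potential → ỹ = -0.6.
i = 0.7 + 2.8 + 1.5 × (6.7 − 2.8) + 0.5 × (-0.6)
   = 0.7 + 2.8 + 5.85 − 0.3 = 9.05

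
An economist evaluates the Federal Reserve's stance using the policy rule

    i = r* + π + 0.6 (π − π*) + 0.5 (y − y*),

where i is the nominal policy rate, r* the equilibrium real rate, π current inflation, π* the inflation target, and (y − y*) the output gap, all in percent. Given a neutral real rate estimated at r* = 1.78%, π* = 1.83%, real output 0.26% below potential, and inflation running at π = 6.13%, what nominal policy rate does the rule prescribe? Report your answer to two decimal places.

Output 0.26% below potential → (y − y*) = -0.26.
i = 1.78 + 6.13 + 0.6 × (6.13 − 1.83) + 0.5 × (-0.26)
   = 1.78 + 6.13 + 2.58 − 0.13 = 10.36

10.36%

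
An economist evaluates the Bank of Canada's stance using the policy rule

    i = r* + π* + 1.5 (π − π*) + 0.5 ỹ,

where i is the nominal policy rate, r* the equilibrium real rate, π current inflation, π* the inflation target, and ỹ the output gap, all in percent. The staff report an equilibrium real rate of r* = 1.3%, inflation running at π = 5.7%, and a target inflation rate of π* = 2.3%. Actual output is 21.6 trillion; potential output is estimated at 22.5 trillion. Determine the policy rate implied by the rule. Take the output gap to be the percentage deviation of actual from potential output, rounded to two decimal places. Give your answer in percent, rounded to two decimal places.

6.70%

Output gap = 100 × (21.6 − 22.5) / 22.5 = -4.00%.
i = 1.30 + 2.30 + 1.5 × (5.70 − 2.30) + 0.5 × (-4.00)
   = 1.30 + 2.3 + 5.1 − 2 = 6.70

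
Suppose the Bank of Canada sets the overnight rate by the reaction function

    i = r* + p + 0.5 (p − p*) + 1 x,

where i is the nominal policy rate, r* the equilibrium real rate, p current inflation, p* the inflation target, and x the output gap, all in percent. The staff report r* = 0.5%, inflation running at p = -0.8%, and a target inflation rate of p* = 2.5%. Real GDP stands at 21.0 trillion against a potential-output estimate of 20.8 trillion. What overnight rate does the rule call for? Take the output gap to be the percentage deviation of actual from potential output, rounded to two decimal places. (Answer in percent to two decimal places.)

Output gap = 100 × (21.0 − 20.8) / 20.8 = 0.96%.
i = 0.50 + (-0.80) + 0.5 × (-0.80 − 2.50) + 1 × 0.96
   = 0.50 − 0.8 − 1.65 + 0.96 = -0.99

-0.99%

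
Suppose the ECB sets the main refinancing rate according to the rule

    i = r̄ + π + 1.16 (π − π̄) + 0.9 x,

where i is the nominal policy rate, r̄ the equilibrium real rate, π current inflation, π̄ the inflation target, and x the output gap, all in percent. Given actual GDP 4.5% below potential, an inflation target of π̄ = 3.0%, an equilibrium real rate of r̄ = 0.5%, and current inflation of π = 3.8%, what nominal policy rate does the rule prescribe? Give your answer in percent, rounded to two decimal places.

1.18%

Output 4.5% below potential → x = -4.5.
i = 0.5 + 3.8 + 1.16 × (3.8 − 3.0) + 0.9 × (-4.5)
   = 0.5 + 3.8 + 0.928 − 4.05 = 1.18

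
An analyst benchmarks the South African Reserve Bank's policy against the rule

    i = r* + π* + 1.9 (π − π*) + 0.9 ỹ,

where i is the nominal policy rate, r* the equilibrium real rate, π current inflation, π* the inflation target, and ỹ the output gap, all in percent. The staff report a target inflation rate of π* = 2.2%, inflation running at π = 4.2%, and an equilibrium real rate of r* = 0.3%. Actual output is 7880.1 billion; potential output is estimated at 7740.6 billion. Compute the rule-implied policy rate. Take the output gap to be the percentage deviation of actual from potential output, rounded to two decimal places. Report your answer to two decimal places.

Output gap = 100 × (7880.1 − 7740.6) / 7740.6 = 1.80%.
i = 0.30 + 2.20 + 1.9 × (4.20 − 2.20) + 0.9 × 1.80
   = 0.30 + 2.2 + 3.8 + 1.62 = 7.92

7.92%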